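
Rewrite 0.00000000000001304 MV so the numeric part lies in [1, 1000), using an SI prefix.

= 13.04 × 10⁻⁹ V; 10⁻⁹ is nano.

13.04 nV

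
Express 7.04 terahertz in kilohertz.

tera = 10^12, kilo = 10^3; factor is 10^9.
7.04 × 10^9 = 7040000000

7040000000 kilohertz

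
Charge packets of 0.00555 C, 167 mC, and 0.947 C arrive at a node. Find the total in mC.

1119.55 mC

In mC:
  0.00555 C = 0.00555 × 10³ mC = 5.55
  167 mC → 167
  0.947 C = 0.947 × 10³ mC = 947
Sum: 5.55 + 167 + 947 = 1119.55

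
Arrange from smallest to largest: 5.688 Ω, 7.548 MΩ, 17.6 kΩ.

5.688 Ω < 17.6 kΩ < 7.548 MΩ

5.688 Ω = 5.688 Ω
7.548 MΩ = 7548000 Ω
17.6 kΩ = 17600 Ω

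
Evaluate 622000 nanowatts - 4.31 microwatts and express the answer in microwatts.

617.69 microwatts

In microwatts:
  622000 nanowatts = 622000 × 10^-3 microwatts = 622
  4.31 microwatts → 4.31
Difference: 622 - 4.31 = 617.69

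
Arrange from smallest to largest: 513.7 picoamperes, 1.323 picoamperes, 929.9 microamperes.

513.7 picoamperes = 0.0000000005137 amperes
1.323 picoamperes = 0.000000000001323 amperes
929.9 microamperes = 0.0009299 amperes

1.323 picoamperes < 513.7 picoamperes < 929.9 microamperes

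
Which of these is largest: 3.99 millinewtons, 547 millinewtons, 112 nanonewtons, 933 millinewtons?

933 millinewtons

3.99 millinewtons = 0.00399 newtons
547 millinewtons = 0.547 newtons
112 nanonewtons = 0.000000112 newtons
933 millinewtons = 0.933 newtons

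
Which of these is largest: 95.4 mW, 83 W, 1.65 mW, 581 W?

95.4 mW = 0.0954 W
83 W = 83 W
1.65 mW = 0.00165 W
581 W = 581 W

581 W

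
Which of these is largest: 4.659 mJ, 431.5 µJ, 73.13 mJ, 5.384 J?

4.659 mJ = 0.004659 J
431.5 µJ = 0.0004315 J
73.13 mJ = 0.07313 J
5.384 J = 5.384 J

5.384 J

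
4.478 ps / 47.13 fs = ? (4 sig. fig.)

95.01

(4.478 × 10⁻¹²) / (47.13 × 10⁻¹⁵) = 0.095014 × 10³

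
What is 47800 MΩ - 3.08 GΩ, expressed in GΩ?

In GΩ:
  47800 MΩ = 47800e-3 GΩ = 47.8
  3.08 GΩ → 3.08
Difference: 47.8 - 3.08 = 44.72

44.72 GΩ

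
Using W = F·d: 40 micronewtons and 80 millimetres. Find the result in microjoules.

40 × 10⁻⁶ × 80 × 10⁻³ = 3200 × 10⁻⁹ J

3.2 microjoules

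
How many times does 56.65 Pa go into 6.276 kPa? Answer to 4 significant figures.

(6.276 × 10^3) / (56.65) = 0.11079 × 10^3

110.8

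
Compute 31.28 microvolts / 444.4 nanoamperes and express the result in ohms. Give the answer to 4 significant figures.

70.39 ohms

(31.28e-6) / (444.4e-9) = 0.070387e3 Ω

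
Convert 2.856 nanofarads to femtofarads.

2856000 femtofarads

nano = 10^-9, femto = 10^-15; factor is 10^6.
2.856 × 10^6 = 2856000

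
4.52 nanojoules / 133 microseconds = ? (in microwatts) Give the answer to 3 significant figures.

(4.52 × 10⁻⁹) / (133 × 10⁻⁶) = 0.033985 × 10⁻³ W

34.0 microwatts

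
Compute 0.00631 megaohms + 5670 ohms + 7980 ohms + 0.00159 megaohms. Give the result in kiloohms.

In kiloohms:
  0.00631 megaohms = 0.00631e3 kiloohms = 6.31
  5670 ohms = 5670e-3 kiloohms = 5.67
  7980 ohms = 7980e-3 kiloohms = 7.98
  0.00159 megaohms = 0.00159e3 kiloohms = 1.59
Sum: 6.31 + 5.67 + 7.98 + 1.59 = 21.55

21.55 kiloohms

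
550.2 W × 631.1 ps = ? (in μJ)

550.2 × 631.1e-12 = 347231.22e-12 J

0.34723122 μJ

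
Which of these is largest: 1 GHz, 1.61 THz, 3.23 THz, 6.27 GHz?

1 GHz = 1000000000 Hz
1.61 THz = 1610000000000 Hz
3.23 THz = 3230000000000 Hz
6.27 GHz = 6270000000 Hz

3.23 THz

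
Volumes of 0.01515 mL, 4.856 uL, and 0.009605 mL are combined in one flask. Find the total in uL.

29.611 uL

In uL:
  0.01515 mL = 0.01515 × 10^3 uL = 15.15
  4.856 uL → 4.856
  0.009605 mL = 0.009605 × 10^3 uL = 9.605
Sum: 15.15 + 4.856 + 9.605 = 29.611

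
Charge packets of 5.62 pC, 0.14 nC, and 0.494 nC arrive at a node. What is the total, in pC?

In pC:
  5.62 pC → 5.62
  0.14 nC = 0.14 × 10³ pC = 140
  0.494 nC = 0.494 × 10³ pC = 494
Sum: 5.62 + 140 + 494 = 639.62

639.62 pC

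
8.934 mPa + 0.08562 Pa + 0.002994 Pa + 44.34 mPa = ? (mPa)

In mPa:
  8.934 mPa → 8.934
  0.08562 Pa = 0.08562 × 10^3 mPa = 85.62
  0.002994 Pa = 0.002994 × 10^3 mPa = 2.994
  44.34 mPa → 44.34
Sum: 8.934 + 85.62 + 2.994 + 44.34 = 141.888

141.888 mPa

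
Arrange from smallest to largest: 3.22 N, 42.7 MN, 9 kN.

3.22 N < 9 kN < 42.7 MN

3.22 N = 3.22 N
42.7 MN = 42700000 N
9 kN = 9000 N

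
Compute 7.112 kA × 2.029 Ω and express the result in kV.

7.112 × 10^3 × 2.029 = 14.430248 × 10^3 V

14.430248 kV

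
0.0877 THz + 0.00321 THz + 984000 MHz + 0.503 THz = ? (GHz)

In GHz:
  0.0877 THz = 0.0877e3 GHz = 87.7
  0.00321 THz = 0.00321e3 GHz = 3.21
  984000 MHz = 984000e-3 GHz = 984
  0.503 THz = 0.503e3 GHz = 503
Sum: 87.7 + 3.21 + 984 + 503 = 1577.91

1577.91 GHz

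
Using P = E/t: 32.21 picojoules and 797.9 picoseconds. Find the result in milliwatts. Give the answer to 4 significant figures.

(32.21 × 10⁻¹²) / (797.9 × 10⁻¹²) = 0.0403685 W

40.37 milliwatts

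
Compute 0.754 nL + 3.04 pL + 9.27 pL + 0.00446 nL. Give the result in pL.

In pL:
  0.754 nL = 0.754 × 10^3 pL = 754
  3.04 pL → 3.04
  9.27 pL → 9.27
  0.00446 nL = 0.00446 × 10^3 pL = 4.46
Sum: 754 + 3.04 + 9.27 + 4.46 = 770.77

770.77 pL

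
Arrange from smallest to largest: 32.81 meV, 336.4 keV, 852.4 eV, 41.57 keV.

32.81 meV = 0.03281 eV
336.4 keV = 336400 eV
852.4 eV = 852.4 eV
41.57 keV = 41570 eV

32.81 meV < 852.4 eV < 41.57 keV < 336.4 keV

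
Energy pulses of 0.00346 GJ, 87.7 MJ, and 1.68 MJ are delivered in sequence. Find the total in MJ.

92.84 MJ

In MJ:
  0.00346 GJ = 0.00346 × 10^3 MJ = 3.46
  87.7 MJ → 87.7
  1.68 MJ → 1.68
Sum: 3.46 + 87.7 + 1.68 = 92.84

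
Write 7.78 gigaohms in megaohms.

giga = 10^9, mega = 10^6; factor is 10^3.
7.78 × 10^3 = 7780

7780 megaohms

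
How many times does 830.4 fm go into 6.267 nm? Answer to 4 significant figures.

7547

(6.267e-9) / (830.4e-15) = 0.007547e6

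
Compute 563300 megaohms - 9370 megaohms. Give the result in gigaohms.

553.93 gigaohms

In gigaohms:
  563300 megaohms = 563300 × 10⁻³ gigaohms = 563.3
  9370 megaohms = 9370 × 10⁻³ gigaohms = 9.37
Difference: 563.3 - 9.37 = 553.93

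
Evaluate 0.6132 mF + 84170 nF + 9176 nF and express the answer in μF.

706.546 μF

In μF:
  0.6132 mF = 0.6132e3 μF = 613.2
  84170 nF = 84170e-3 μF = 84.17
  9176 nF = 9176e-3 μF = 9.176
Sum: 613.2 + 84.17 + 9.176 = 706.546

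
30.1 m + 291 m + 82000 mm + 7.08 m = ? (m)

410.18 m

In m:
  30.1 m → 30.1
  291 m → 291
  82000 mm = 82000e-3 m = 82
  7.08 m → 7.08
Sum: 30.1 + 291 + 82 + 7.08 = 410.18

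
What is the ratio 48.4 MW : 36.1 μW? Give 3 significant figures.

(48.4 × 10^6) / (36.1 × 10^-6) = 1.341 × 10^12

1340000000000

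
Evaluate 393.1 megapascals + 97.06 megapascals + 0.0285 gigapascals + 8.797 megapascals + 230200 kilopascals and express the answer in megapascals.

In megapascals:
  393.1 megapascals → 393.1
  97.06 megapascals → 97.06
  0.0285 gigapascals = 0.0285e3 megapascals = 28.5
  8.797 megapascals → 8.797
  230200 kilopascals = 230200e-3 megapascals = 230.2
Sum: 393.1 + 97.06 + 28.5 + 8.797 + 230.2 = 757.657

757.657 megapascals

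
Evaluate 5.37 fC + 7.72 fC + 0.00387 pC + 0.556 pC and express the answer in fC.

In fC:
  5.37 fC → 5.37
  7.72 fC → 7.72
  0.00387 pC = 0.00387 × 10^3 fC = 3.87
  0.556 pC = 0.556 × 10^3 fC = 556
Sum: 5.37 + 7.72 + 3.87 + 556 = 572.96

572.96 fC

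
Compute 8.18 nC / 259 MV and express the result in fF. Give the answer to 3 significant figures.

(8.18e-9) / (259e6) = 0.031583e-15 F

0.0316 fF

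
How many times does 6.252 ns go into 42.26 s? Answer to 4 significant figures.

(42.26) / (6.252e-9) = 6.7594e9

6759000000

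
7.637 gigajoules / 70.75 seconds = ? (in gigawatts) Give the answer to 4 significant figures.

(7.637e9) / (70.75) = 0.107943e9 W

0.1079 gigawatts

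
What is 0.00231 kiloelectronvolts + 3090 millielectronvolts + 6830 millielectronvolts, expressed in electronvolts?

In electronvolts:
  0.00231 kiloelectronvolts = 0.00231 × 10³ electronvolts = 2.31
  3090 millielectronvolts = 3090 × 10⁻³ electronvolts = 3.09
  6830 millielectronvolts = 6830 × 10⁻³ electronvolts = 6.83
Sum: 2.31 + 3.09 + 6.83 = 12.23

12.23 electronvolts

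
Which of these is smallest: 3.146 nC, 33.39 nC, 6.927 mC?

3.146 nC

3.146 nC = 0.000000003146 C
33.39 nC = 0.00000003339 C
6.927 mC = 0.006927 C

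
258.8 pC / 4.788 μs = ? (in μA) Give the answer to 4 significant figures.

(258.8 × 10⁻¹²) / (4.788 × 10⁻⁶) = 54.0518 × 10⁻⁶ A

54.05 μA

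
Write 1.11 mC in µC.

milli = 10⁻³, micro = 10⁻⁶; factor is 10³.
1.11 × 10³ = 1110

1110 µC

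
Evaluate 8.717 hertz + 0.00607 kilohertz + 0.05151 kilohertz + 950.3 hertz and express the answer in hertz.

1016.597 hertz

In hertz:
  8.717 hertz → 8.717
  0.00607 kilohertz = 0.00607e3 hertz = 6.07
  0.05151 kilohertz = 0.05151e3 hertz = 51.51
  950.3 hertz → 950.3
Sum: 8.717 + 6.07 + 51.51 + 950.3 = 1016.597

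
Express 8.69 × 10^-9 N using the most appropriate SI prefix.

= 8.69 × 10^-9 N; 10^-9 is nano.

8.69 nN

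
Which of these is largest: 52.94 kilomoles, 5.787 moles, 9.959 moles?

52.94 kilomoles

52.94 kilomoles = 52940 moles
5.787 moles = 5.787 moles
9.959 moles = 9.959 moles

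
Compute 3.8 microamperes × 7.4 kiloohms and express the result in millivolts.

3.8 × 10^-6 × 7.4 × 10^3 = 28.12 × 10^-3 V

28.12 millivolts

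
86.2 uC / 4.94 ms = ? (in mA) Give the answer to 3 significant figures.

(86.2 × 10^-6) / (4.94 × 10^-3) = 17.449 × 10^-3 A

17.4 mA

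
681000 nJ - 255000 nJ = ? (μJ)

In μJ:
  681000 nJ = 681000 × 10⁻³ μJ = 681
  255000 nJ = 255000 × 10⁻³ μJ = 255
Difference: 681 - 255 = 426

426 μJ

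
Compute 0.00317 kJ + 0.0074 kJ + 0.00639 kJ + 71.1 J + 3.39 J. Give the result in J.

91.45 J

In J:
  0.00317 kJ = 0.00317 × 10³ J = 3.17
  0.0074 kJ = 0.0074 × 10³ J = 7.4
  0.00639 kJ = 0.00639 × 10³ J = 6.39
  71.1 J → 71.1
  3.39 J → 3.39
Sum: 3.17 + 7.4 + 6.39 + 71.1 + 3.39 = 91.45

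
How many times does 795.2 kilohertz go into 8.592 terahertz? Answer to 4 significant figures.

10800000

(8.592 × 10^12) / (795.2 × 10^3) = 0.010805 × 10^9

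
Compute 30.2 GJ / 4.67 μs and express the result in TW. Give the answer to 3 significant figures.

(30.2e9) / (4.67e-6) = 6.4668e15 W

6470 TW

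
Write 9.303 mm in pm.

9303000000 pm

milli = 10^-3, pico = 10^-12; factor is 10^9.
9.303 × 10^9 = 9303000000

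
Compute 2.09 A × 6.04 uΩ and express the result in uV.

2.09 × 6.04e-6 = 12.6236e-6 V

12.6236 uV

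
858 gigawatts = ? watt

858000000000 watts

giga = 10⁹, (no prefix) = 10⁰; factor is 10⁹.
858 × 10⁹ = 858000000000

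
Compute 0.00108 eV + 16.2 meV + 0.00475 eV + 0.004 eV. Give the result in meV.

In meV:
  0.00108 eV = 0.00108 × 10^3 meV = 1.08
  16.2 meV → 16.2
  0.00475 eV = 0.00475 × 10^3 meV = 4.75
  0.004 eV = 0.004 × 10^3 meV = 4
Sum: 1.08 + 16.2 + 4.75 + 4 = 26.03

26.03 meV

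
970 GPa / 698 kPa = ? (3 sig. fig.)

1390000

(970 × 10^9) / (698 × 10^3) = 1.39 × 10^6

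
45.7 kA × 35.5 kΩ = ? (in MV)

1622.35 MV

45.7 × 10³ × 35.5 × 10³ = 1622.35 × 10⁶ V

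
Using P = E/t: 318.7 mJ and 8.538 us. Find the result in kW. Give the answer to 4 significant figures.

37.33 kW

(318.7e-3) / (8.538e-6) = 37.3272e3 W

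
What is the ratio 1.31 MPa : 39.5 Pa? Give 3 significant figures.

33200

(1.31e6) / (39.5) = 0.03316e6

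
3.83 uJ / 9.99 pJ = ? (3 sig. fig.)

383000

(3.83 × 10^-6) / (9.99 × 10^-12) = 0.3834 × 10^6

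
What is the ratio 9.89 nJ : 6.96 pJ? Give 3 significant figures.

(9.89 × 10⁻⁹) / (6.96 × 10⁻¹²) = 1.421 × 10³

1420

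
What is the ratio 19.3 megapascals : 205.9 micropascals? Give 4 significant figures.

(19.3 × 10⁶) / (205.9 × 10⁻⁶) = 0.093735 × 10¹²

93730000000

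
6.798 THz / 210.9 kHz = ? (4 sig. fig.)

32230000

(6.798 × 10¹²) / (210.9 × 10³) = 0.032233 × 10⁹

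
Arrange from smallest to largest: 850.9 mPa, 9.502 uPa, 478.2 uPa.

850.9 mPa = 0.8509 Pa
9.502 uPa = 0.000009502 Pa
478.2 uPa = 0.0004782 Pa

9.502 uPa < 478.2 uPa < 850.9 mPa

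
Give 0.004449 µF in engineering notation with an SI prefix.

= 4.449 × 10^-9 F; 10^-9 is nano.

4.449 nF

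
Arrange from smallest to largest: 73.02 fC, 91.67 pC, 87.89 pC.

73.02 fC < 87.89 pC < 91.67 pC

73.02 fC = 0.00000000000007302 C
91.67 pC = 0.00000000009167 C
87.89 pC = 0.00000000008789 C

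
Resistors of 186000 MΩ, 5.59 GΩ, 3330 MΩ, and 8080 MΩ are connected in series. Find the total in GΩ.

203 GΩ

In GΩ:
  186000 MΩ = 186000 × 10^-3 GΩ = 186
  5.59 GΩ → 5.59
  3330 MΩ = 3330 × 10^-3 GΩ = 3.33
  8080 MΩ = 8080 × 10^-3 GΩ = 8.08
Sum: 186 + 5.59 + 3.33 + 8.08 = 203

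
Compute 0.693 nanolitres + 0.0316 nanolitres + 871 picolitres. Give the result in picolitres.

In picolitres:
  0.693 nanolitres = 0.693 × 10^3 picolitres = 693
  0.0316 nanolitres = 0.0316 × 10^3 picolitres = 31.6
  871 picolitres → 871
Sum: 693 + 31.6 + 871 = 1595.6

1595.6 picolitres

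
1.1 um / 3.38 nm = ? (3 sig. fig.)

(1.1 × 10⁻⁶) / (3.38 × 10⁻⁹) = 0.3254 × 10³

325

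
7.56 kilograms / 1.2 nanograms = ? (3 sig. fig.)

(7.56e3) / (1.2e-9) = 6.3e12

6300000000000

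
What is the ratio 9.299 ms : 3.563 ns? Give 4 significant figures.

2610000

(9.299 × 10⁻³) / (3.563 × 10⁻⁹) = 2.6099 × 10⁶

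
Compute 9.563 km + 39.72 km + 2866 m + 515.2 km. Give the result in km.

In km:
  9.563 km → 9.563
  39.72 km → 39.72
  2866 m = 2866 × 10^-3 km = 2.866
  515.2 km → 515.2
Sum: 9.563 + 39.72 + 2.866 + 515.2 = 567.349

567.349 km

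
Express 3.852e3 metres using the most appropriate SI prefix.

= 3.852e3 metres; 1e3 is kilo.

3.852 kilometres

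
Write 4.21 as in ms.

0.00000000000000421 ms

atto = 10⁻¹⁸, milli = 10⁻³; factor is 10⁻¹⁵.
4.21 × 10⁻¹⁵ = 0.00000000000000421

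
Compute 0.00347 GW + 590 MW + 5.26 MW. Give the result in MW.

598.73 MW

In MW:
  0.00347 GW = 0.00347 × 10^3 MW = 3.47
  590 MW → 590
  5.26 MW → 5.26
Sum: 3.47 + 590 + 5.26 = 598.73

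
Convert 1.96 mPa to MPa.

milli = 1e-3, mega = 1e6; factor is 1e-9.
1.96 × 1e-9 = 0.00000000196

0.00000000196 MPa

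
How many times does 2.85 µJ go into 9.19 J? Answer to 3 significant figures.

3220000

(9.19) / (2.85e-6) = 3.225e6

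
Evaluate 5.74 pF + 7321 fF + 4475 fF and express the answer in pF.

In pF:
  5.74 pF → 5.74
  7321 fF = 7321 × 10⁻³ pF = 7.321
  4475 fF = 4475 × 10⁻³ pF = 4.475
Sum: 5.74 + 7.321 + 4.475 = 17.536

17.536 pF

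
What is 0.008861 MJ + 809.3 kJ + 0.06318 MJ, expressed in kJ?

In kJ:
  0.008861 MJ = 0.008861e3 kJ = 8.861
  809.3 kJ → 809.3
  0.06318 MJ = 0.06318e3 kJ = 63.18
Sum: 8.861 + 809.3 + 63.18 = 881.341

881.341 kJ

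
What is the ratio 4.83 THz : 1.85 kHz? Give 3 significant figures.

2610000000

(4.83 × 10^12) / (1.85 × 10^3) = 2.611 × 10^9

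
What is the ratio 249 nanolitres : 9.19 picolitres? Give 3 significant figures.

27100

(249 × 10^-9) / (9.19 × 10^-12) = 27.09 × 10^3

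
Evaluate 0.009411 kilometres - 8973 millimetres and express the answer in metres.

0.438 metres

In metres:
  0.009411 kilometres = 0.009411e3 metres = 9.411
  8973 millimetres = 8973e-3 metres = 8.973
Difference: 9.411 - 8.973 = 0.438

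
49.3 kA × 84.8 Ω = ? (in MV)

49.3 × 10^3 × 84.8 = 4180.64 × 10^3 V

4.18064 MV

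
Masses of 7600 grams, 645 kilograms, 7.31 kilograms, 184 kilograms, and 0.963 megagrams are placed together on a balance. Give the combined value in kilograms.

1806.91 kilograms

In kilograms:
  7600 grams = 7600e-3 kilograms = 7.6
  645 kilograms → 645
  7.31 kilograms → 7.31
  184 kilograms → 184
  0.963 megagrams = 0.963e3 kilograms = 963
Sum: 7.6 + 645 + 7.31 + 184 + 963 = 1806.91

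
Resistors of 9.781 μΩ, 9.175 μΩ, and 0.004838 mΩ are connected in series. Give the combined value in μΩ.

23.794 μΩ

In μΩ:
  9.781 μΩ → 9.781
  9.175 μΩ → 9.175
  0.004838 mΩ = 0.004838 × 10^3 μΩ = 4.838
Sum: 9.781 + 9.175 + 4.838 = 23.794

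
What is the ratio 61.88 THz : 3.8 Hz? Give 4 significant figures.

(61.88e12) / (3.8) = 16.284e12

16280000000000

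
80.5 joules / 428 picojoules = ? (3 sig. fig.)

(80.5) / (428 × 10^-12) = 0.1881 × 10^12

188000000000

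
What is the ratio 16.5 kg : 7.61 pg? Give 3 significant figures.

(16.5 × 10³) / (7.61 × 10⁻¹²) = 2.168 × 10¹⁵

2170000000000000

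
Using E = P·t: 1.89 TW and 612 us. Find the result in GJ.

1.89 × 10^12 × 612 × 10^-6 = 1156.68 × 10^6 J

1.15668 GJ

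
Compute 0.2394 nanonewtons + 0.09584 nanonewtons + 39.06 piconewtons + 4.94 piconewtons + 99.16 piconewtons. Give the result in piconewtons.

In piconewtons:
  0.2394 nanonewtons = 0.2394 × 10^3 piconewtons = 239.4
  0.09584 nanonewtons = 0.09584 × 10^3 piconewtons = 95.84
  39.06 piconewtons → 39.06
  4.94 piconewtons → 4.94
  99.16 piconewtons → 99.16
Sum: 239.4 + 95.84 + 39.06 + 4.94 + 99.16 = 478.4

478.4 piconewtons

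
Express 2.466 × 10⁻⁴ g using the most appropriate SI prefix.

246.6 μg

= 246.6 × 10⁻⁶ g; 10⁻⁶ is micro.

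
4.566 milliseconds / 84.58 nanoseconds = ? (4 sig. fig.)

(4.566 × 10^-3) / (84.58 × 10^-9) = 0.053984 × 10^6

53980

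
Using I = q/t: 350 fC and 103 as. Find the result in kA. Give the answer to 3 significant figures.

3.40 kA

(350 × 10^-15) / (103 × 10^-18) = 3.3981 × 10^3 A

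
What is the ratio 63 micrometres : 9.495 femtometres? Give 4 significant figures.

6635000000

(63 × 10⁻⁶) / (9.495 × 10⁻¹⁵) = 6.6351 × 10⁹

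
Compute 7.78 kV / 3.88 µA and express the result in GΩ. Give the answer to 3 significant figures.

2.01 GΩ

(7.78e3) / (3.88e-6) = 2.0052e9 Ω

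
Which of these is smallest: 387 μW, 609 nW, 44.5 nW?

44.5 nW

387 μW = 0.000387 W
609 nW = 0.000000609 W
44.5 nW = 0.0000000445 W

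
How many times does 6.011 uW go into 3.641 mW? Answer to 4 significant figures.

605.7

(3.641e-3) / (6.011e-6) = 0.60572e3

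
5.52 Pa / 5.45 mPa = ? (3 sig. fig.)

(5.52) / (5.45 × 10^-3) = 1.013 × 10^3

1010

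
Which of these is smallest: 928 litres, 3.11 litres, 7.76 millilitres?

928 litres = 928 litres
3.11 litres = 3.11 litres
7.76 millilitres = 0.00776 litres

7.76 millilitres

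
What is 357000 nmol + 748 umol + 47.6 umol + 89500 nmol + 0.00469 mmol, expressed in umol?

In umol:
  357000 nmol = 357000e-3 umol = 357
  748 umol → 748
  47.6 umol → 47.6
  89500 nmol = 89500e-3 umol = 89.5
  0.00469 mmol = 0.00469e3 umol = 4.69
Sum: 357 + 748 + 47.6 + 89.5 + 4.69 = 1246.79

1246.79 umol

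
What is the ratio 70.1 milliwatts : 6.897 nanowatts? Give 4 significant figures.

(70.1 × 10⁻³) / (6.897 × 10⁻⁹) = 10.164 × 10⁶

10160000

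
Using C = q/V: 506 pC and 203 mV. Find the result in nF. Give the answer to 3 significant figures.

2.49 nF

(506 × 10^-12) / (203 × 10^-3) = 2.4926 × 10^-9 F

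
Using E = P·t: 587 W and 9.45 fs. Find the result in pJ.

587 × 9.45e-15 = 5547.15e-15 J

5.54715 pJ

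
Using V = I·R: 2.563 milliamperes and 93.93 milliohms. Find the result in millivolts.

2.563e-3 × 93.93e-3 = 240.74259e-6 V

0.24074259 millivolts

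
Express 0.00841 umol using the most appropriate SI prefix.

8.41 nmol

= 8.41 × 10^-9 mol; 10^-9 is nano.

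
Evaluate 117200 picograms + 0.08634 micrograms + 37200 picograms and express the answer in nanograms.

240.74 nanograms

In nanograms:
  117200 picograms = 117200 × 10⁻³ nanograms = 117.2
  0.08634 micrograms = 0.08634 × 10³ nanograms = 86.34
  37200 picograms = 37200 × 10⁻³ nanograms = 37.2
Sum: 117.2 + 86.34 + 37.2 = 240.74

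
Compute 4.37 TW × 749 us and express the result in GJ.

4.37e12 × 749e-6 = 3273.13e6 J

3.27313 GJ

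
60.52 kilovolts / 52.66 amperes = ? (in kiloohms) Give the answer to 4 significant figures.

1.149 kiloohms

(60.52 × 10^3) / (52.66) = 1.14926 × 10^3 Ω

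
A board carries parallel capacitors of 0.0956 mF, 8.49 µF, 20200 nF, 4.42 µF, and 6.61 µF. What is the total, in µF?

135.32 µF

In µF:
  0.0956 mF = 0.0956e3 µF = 95.6
  8.49 µF → 8.49
  20200 nF = 20200e-3 µF = 20.2
  4.42 µF → 4.42
  6.61 µF → 6.61
Sum: 95.6 + 8.49 + 20.2 + 4.42 + 6.61 = 135.32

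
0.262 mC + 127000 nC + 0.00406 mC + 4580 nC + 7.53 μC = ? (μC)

In μC:
  0.262 mC = 0.262e3 μC = 262
  127000 nC = 127000e-3 μC = 127
  0.00406 mC = 0.00406e3 μC = 4.06
  4580 nC = 4580e-3 μC = 4.58
  7.53 μC → 7.53
Sum: 262 + 127 + 4.06 + 4.58 + 7.53 = 405.17

405.17 μC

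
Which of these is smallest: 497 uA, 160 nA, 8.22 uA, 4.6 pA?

497 uA = 0.000497 A
160 nA = 0.00000016 A
8.22 uA = 0.00000822 A
4.6 pA = 0.0000000000046 A

4.6 pA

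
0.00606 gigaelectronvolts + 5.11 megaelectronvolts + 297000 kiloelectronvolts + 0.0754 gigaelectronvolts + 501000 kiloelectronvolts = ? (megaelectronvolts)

884.57 megaelectronvolts

In megaelectronvolts:
  0.00606 gigaelectronvolts = 0.00606e3 megaelectronvolts = 6.06
  5.11 megaelectronvolts → 5.11
  297000 kiloelectronvolts = 297000e-3 megaelectronvolts = 297
  0.0754 gigaelectronvolts = 0.0754e3 megaelectronvolts = 75.4
  501000 kiloelectronvolts = 501000e-3 megaelectronvolts = 501
Sum: 6.06 + 5.11 + 297 + 75.4 + 501 = 884.57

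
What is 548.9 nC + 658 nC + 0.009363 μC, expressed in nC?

1216.263 nC

In nC:
  548.9 nC → 548.9
  658 nC → 658
  0.009363 μC = 0.009363e3 nC = 9.363
Sum: 548.9 + 658 + 9.363 = 1216.263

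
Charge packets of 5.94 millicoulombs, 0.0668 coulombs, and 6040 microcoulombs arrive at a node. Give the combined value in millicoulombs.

78.78 millicoulombs

In millicoulombs:
  5.94 millicoulombs → 5.94
  0.0668 coulombs = 0.0668 × 10^3 millicoulombs = 66.8
  6040 microcoulombs = 6040 × 10^-3 millicoulombs = 6.04
Sum: 5.94 + 66.8 + 6.04 = 78.78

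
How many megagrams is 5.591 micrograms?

micro = 10⁻⁶, mega = 10⁶; factor is 10⁻¹².
5.591 × 10⁻¹² = 0.000000000005591

0.000000000005591 megagrams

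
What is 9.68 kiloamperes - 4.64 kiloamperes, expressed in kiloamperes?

In kiloamperes:
  9.68 kiloamperes → 9.68
  4.64 kiloamperes → 4.64
Difference: 9.68 - 4.64 = 5.04

5.04 kiloamperes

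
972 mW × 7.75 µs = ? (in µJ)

972 × 10^-3 × 7.75 × 10^-6 = 7533 × 10^-9 J

7.533 µJ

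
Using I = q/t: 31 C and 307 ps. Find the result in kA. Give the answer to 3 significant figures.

101000000 kA

(31) / (307 × 10⁻¹²) = 0.10098 × 10¹² A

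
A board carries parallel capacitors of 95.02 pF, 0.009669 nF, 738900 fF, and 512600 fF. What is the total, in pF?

1356.189 pF

In pF:
  95.02 pF → 95.02
  0.009669 nF = 0.009669 × 10^3 pF = 9.669
  738900 fF = 738900 × 10^-3 pF = 738.9
  512600 fF = 512600 × 10^-3 pF = 512.6
Sum: 95.02 + 9.669 + 738.9 + 512.6 = 1356.189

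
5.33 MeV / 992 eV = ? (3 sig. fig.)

5370

(5.33e6) / (992) = 0.005373e6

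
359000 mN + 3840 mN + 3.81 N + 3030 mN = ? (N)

369.68 N

In N:
  359000 mN = 359000e-3 N = 359
  3840 mN = 3840e-3 N = 3.84
  3.81 N → 3.81
  3030 mN = 3030e-3 N = 3.03
Sum: 359 + 3.84 + 3.81 + 3.03 = 369.68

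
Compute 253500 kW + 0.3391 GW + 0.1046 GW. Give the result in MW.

In MW:
  253500 kW = 253500 × 10⁻³ MW = 253.5
  0.3391 GW = 0.3391 × 10³ MW = 339.1
  0.1046 GW = 0.1046 × 10³ MW = 104.6
Sum: 253.5 + 339.1 + 104.6 = 697.2

697.2 MW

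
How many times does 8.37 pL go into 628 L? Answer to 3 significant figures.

(628) / (8.37 × 10^-12) = 75.03 × 10^12

75000000000000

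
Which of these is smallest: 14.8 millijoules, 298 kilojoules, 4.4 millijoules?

14.8 millijoules = 0.0148 joules
298 kilojoules = 298000 joules
4.4 millijoules = 0.0044 joules

4.4 millijoules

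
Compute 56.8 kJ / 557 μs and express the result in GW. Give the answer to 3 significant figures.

0.102 GW

(56.8e3) / (557e-6) = 0.10197e9 W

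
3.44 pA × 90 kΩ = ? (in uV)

3.44e-12 × 90e3 = 309.6e-9 V

0.3096 uV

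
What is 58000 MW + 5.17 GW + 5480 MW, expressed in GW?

68.65 GW

In GW:
  58000 MW = 58000e-3 GW = 58
  5.17 GW → 5.17
  5480 MW = 5480e-3 GW = 5.48
Sum: 58 + 5.17 + 5.48 = 68.65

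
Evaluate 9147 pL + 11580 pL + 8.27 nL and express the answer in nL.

28.997 nL

In nL:
  9147 pL = 9147 × 10^-3 nL = 9.147
  11580 pL = 11580 × 10^-3 nL = 11.58
  8.27 nL → 8.27
Sum: 9.147 + 11.58 + 8.27 = 28.997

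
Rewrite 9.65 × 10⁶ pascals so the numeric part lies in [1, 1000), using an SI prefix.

= 9.65 × 10⁶ pascals; 10⁶ is mega.

9.65 megapascals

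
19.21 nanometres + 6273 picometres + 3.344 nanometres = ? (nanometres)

In nanometres:
  19.21 nanometres → 19.21
  6273 picometres = 6273e-3 nanometres = 6.273
  3.344 nanometres → 3.344
Sum: 19.21 + 6.273 + 3.344 = 28.827

28.827 nanometres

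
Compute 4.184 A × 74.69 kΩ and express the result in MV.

0.31250296 MV

4.184 × 74.69e3 = 312.50296e3 V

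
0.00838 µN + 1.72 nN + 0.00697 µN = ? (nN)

In nN:
  0.00838 µN = 0.00838e3 nN = 8.38
  1.72 nN → 1.72
  0.00697 µN = 0.00697e3 nN = 6.97
Sum: 8.38 + 1.72 + 6.97 = 17.07

17.07 nN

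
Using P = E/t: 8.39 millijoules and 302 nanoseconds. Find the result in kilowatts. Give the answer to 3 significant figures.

(8.39 × 10^-3) / (302 × 10^-9) = 0.027781 × 10^6 W

27.8 kilowatts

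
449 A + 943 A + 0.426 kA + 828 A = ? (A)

In A:
  449 A → 449
  943 A → 943
  0.426 kA = 0.426 × 10³ A = 426
  828 A → 828
Sum: 449 + 943 + 426 + 828 = 2646

2646 A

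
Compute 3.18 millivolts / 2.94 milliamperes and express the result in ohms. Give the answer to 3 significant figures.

(3.18 × 10⁻³) / (2.94 × 10⁻³) = 1.0816 Ω

1.08 ohms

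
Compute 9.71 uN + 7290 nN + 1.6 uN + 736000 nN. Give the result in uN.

754.6 uN

In uN:
  9.71 uN → 9.71
  7290 nN = 7290 × 10^-3 uN = 7.29
  1.6 uN → 1.6
  736000 nN = 736000 × 10^-3 uN = 736
Sum: 9.71 + 7.29 + 1.6 + 736 = 754.6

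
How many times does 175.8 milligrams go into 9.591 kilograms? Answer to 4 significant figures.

(9.591e3) / (175.8e-3) = 0.054556e6

54560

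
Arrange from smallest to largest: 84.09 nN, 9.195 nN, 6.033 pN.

6.033 pN < 9.195 nN < 84.09 nN

84.09 nN = 0.00000008409 N
9.195 nN = 0.000000009195 N
6.033 pN = 0.000000000006033 N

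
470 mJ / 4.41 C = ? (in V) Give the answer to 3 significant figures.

(470 × 10⁻³) / (4.41) = 106.58 × 10⁻³ V

0.107 V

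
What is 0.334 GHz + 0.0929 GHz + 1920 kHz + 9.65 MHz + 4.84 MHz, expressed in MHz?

In MHz:
  0.334 GHz = 0.334e3 MHz = 334
  0.0929 GHz = 0.0929e3 MHz = 92.9
  1920 kHz = 1920e-3 MHz = 1.92
  9.65 MHz → 9.65
  4.84 MHz → 4.84
Sum: 334 + 92.9 + 1.92 + 9.65 + 4.84 = 443.31

443.31 MHz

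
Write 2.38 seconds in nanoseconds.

(no prefix) = 10^0, nano = 10^-9; factor is 10^9.
2.38 × 10^9 = 2380000000

2380000000 nanoseconds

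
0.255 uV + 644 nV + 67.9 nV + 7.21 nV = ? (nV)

974.11 nV

In nV:
  0.255 uV = 0.255 × 10³ nV = 255
  644 nV → 644
  67.9 nV → 67.9
  7.21 nV → 7.21
Sum: 255 + 644 + 67.9 + 7.21 = 974.11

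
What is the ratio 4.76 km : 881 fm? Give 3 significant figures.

5400000000000000

(4.76 × 10^3) / (881 × 10^-15) = 0.005403 × 10^18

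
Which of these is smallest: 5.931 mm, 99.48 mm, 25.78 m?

5.931 mm

5.931 mm = 0.005931 m
99.48 mm = 0.09948 m
25.78 m = 25.78 m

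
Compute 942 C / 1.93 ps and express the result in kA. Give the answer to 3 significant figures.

(942) / (1.93 × 10^-12) = 488.08 × 10^12 A

488000000000 kA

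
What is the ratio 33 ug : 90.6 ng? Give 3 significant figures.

364

(33 × 10⁻⁶) / (90.6 × 10⁻⁹) = 0.3642 × 10³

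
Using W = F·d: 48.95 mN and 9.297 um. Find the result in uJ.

0.45508815 uJ

48.95 × 10^-3 × 9.297 × 10^-6 = 455.08815 × 10^-9 J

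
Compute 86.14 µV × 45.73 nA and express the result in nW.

86.14 × 10⁻⁶ × 45.73 × 10⁻⁹ = 3939.1822 × 10⁻¹⁵ W

0.0039391822 nW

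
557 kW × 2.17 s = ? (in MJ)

557e3 × 2.17 = 1208.69e3 J

1.20869 MJ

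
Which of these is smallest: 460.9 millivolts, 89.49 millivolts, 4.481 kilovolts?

89.49 millivolts

460.9 millivolts = 0.4609 volts
89.49 millivolts = 0.08949 volts
4.481 kilovolts = 4481 volts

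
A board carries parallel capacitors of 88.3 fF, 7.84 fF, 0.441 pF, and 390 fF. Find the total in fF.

In fF:
  88.3 fF → 88.3
  7.84 fF → 7.84
  0.441 pF = 0.441 × 10^3 fF = 441
  390 fF → 390
Sum: 88.3 + 7.84 + 441 + 390 = 927.14

927.14 fF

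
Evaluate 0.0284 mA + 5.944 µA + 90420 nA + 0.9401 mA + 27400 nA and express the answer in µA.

1092.264 µA

In µA:
  0.0284 mA = 0.0284 × 10³ µA = 28.4
  5.944 µA → 5.944
  90420 nA = 90420 × 10⁻³ µA = 90.42
  0.9401 mA = 0.9401 × 10³ µA = 940.1
  27400 nA = 27400 × 10⁻³ µA = 27.4
Sum: 28.4 + 5.944 + 90.42 + 940.1 + 27.4 = 1092.264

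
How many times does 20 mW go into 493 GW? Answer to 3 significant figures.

24600000000000

(493e9) / (20e-3) = 24.65e12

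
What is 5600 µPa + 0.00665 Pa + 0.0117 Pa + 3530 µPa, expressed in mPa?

27.48 mPa

In mPa:
  5600 µPa = 5600 × 10⁻³ mPa = 5.6
  0.00665 Pa = 0.00665 × 10³ mPa = 6.65
  0.0117 Pa = 0.0117 × 10³ mPa = 11.7
  3530 µPa = 3530 × 10⁻³ mPa = 3.53
Sum: 5.6 + 6.65 + 11.7 + 3.53 = 27.48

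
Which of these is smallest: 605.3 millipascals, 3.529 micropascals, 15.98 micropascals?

3.529 micropascals

605.3 millipascals = 0.6053 pascals
3.529 micropascals = 0.000003529 pascals
15.98 micropascals = 0.00001598 pascals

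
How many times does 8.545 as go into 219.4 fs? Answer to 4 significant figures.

(219.4 × 10^-15) / (8.545 × 10^-18) = 25.676 × 10^3

25680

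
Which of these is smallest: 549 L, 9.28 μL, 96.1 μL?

9.28 μL

549 L = 549 L
9.28 μL = 0.00000928 L
96.1 μL = 0.0000961 L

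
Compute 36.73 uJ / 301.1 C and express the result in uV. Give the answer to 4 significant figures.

0.1220 uV

(36.73 × 10⁻⁶) / (301.1) = 0.121986 × 10⁻⁶ V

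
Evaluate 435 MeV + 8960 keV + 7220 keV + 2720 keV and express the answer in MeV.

453.9 MeV

In MeV:
  435 MeV → 435
  8960 keV = 8960 × 10^-3 MeV = 8.96
  7220 keV = 7220 × 10^-3 MeV = 7.22
  2720 keV = 2720 × 10^-3 MeV = 2.72
Sum: 435 + 8.96 + 7.22 + 2.72 = 453.9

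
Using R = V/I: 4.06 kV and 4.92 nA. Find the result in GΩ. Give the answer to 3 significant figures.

825 GΩ

(4.06 × 10³) / (4.92 × 10⁻⁹) = 0.8252 × 10¹² Ω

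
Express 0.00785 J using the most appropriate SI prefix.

7.85 mJ

= 7.85e-3 J; 1e-3 is milli.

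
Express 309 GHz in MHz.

309000 MHz

giga = 10⁹, mega = 10⁶; factor is 10³.
309 × 10³ = 309000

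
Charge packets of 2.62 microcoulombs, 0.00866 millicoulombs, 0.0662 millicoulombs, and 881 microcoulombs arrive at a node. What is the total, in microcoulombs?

958.48 microcoulombs

In microcoulombs:
  2.62 microcoulombs → 2.62
  0.00866 millicoulombs = 0.00866 × 10^3 microcoulombs = 8.66
  0.0662 millicoulombs = 0.0662 × 10^3 microcoulombs = 66.2
  881 microcoulombs → 881
Sum: 2.62 + 8.66 + 66.2 + 881 = 958.48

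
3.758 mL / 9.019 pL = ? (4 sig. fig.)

(3.758 × 10^-3) / (9.019 × 10^-12) = 0.41668 × 10^9

416700000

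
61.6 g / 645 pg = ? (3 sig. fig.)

(61.6) / (645e-12) = 0.0955e12

95500000000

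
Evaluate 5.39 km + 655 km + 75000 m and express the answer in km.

735.39 km

In km:
  5.39 km → 5.39
  655 km → 655
  75000 m = 75000e-3 km = 75
Sum: 5.39 + 655 + 75 = 735.39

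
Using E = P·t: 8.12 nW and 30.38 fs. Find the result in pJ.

8.12 × 10^-9 × 30.38 × 10^-15 = 246.6856 × 10^-24 J

0.0000000002466856 pJ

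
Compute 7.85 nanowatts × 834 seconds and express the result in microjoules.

7.85 × 10⁻⁹ × 834 = 6546.9 × 10⁻⁹ J

6.5469 microjoules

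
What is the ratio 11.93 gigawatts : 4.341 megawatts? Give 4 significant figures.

2748

(11.93 × 10⁹) / (4.341 × 10⁶) = 2.7482 × 10³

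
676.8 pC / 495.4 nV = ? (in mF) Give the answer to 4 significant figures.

1.366 mF

(676.8 × 10^-12) / (495.4 × 10^-9) = 1.36617 × 10^-3 F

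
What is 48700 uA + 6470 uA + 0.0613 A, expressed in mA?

116.47 mA

In mA:
  48700 uA = 48700 × 10^-3 mA = 48.7
  6470 uA = 6470 × 10^-3 mA = 6.47
  0.0613 A = 0.0613 × 10^3 mA = 61.3
Sum: 48.7 + 6.47 + 61.3 = 116.47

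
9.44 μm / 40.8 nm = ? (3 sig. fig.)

(9.44 × 10⁻⁶) / (40.8 × 10⁻⁹) = 0.2314 × 10³

231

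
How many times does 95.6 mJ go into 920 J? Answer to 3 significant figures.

(920) / (95.6 × 10⁻³) = 9.623 × 10³

9620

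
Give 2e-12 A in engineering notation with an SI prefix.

2 pA

= 2e-12 A; 1e-12 is pico.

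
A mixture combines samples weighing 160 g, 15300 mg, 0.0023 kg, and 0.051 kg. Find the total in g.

228.6 g

In g:
  160 g → 160
  15300 mg = 15300 × 10⁻³ g = 15.3
  0.0023 kg = 0.0023 × 10³ g = 2.3
  0.051 kg = 0.051 × 10³ g = 51
Sum: 160 + 15.3 + 2.3 + 51 = 228.6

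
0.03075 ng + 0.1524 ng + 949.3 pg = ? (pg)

1132.45 pg

In pg:
  0.03075 ng = 0.03075 × 10³ pg = 30.75
  0.1524 ng = 0.1524 × 10³ pg = 152.4
  949.3 pg → 949.3
Sum: 30.75 + 152.4 + 949.3 = 1132.45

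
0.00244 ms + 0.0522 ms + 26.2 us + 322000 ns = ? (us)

402.84 us

In us:
  0.00244 ms = 0.00244e3 us = 2.44
  0.0522 ms = 0.0522e3 us = 52.2
  26.2 us → 26.2
  322000 ns = 322000e-3 us = 322
Sum: 2.44 + 52.2 + 26.2 + 322 = 402.84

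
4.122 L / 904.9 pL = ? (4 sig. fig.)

(4.122) / (904.9 × 10⁻¹²) = 0.0045552 × 10¹²

4555000000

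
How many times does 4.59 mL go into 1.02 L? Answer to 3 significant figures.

(1.02) / (4.59 × 10⁻³) = 0.2222 × 10³

222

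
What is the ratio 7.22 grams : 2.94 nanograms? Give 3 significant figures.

2460000000

(7.22) / (2.94e-9) = 2.456e9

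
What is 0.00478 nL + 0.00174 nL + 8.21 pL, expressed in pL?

In pL:
  0.00478 nL = 0.00478e3 pL = 4.78
  0.00174 nL = 0.00174e3 pL = 1.74
  8.21 pL → 8.21
Sum: 4.78 + 1.74 + 8.21 = 14.73

14.73 pL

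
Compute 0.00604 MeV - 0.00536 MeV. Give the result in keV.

In keV:
  0.00604 MeV = 0.00604 × 10^3 keV = 6.04
  0.00536 MeV = 0.00536 × 10^3 keV = 5.36
Difference: 6.04 - 5.36 = 0.68

0.68 keV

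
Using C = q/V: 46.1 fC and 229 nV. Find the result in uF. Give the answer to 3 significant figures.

(46.1 × 10⁻¹⁵) / (229 × 10⁻⁹) = 0.20131 × 10⁻⁶ F

0.201 uF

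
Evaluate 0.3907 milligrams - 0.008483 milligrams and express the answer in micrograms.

382.217 micrograms

In micrograms:
  0.3907 milligrams = 0.3907 × 10^3 micrograms = 390.7
  0.008483 milligrams = 0.008483 × 10^3 micrograms = 8.483
Difference: 390.7 - 8.483 = 382.217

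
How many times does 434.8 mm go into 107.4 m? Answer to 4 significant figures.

247.0

(107.4) / (434.8e-3) = 0.24701e3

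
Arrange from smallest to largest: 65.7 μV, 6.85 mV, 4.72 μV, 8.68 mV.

4.72 μV < 65.7 μV < 6.85 mV < 8.68 mV

65.7 μV = 0.0000657 V
6.85 mV = 0.00685 V
4.72 μV = 0.00000472 V
8.68 mV = 0.00868 V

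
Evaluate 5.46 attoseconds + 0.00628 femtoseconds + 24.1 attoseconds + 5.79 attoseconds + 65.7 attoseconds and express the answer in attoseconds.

107.33 attoseconds

In attoseconds:
  5.46 attoseconds → 5.46
  0.00628 femtoseconds = 0.00628 × 10^3 attoseconds = 6.28
  24.1 attoseconds → 24.1
  5.79 attoseconds → 5.79
  65.7 attoseconds → 65.7
Sum: 5.46 + 6.28 + 24.1 + 5.79 + 65.7 = 107.33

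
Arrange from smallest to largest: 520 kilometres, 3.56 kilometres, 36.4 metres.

520 kilometres = 520000 metres
3.56 kilometres = 3560 metres
36.4 metres = 36.4 metres

36.4 metres < 3.56 kilometres < 520 kilometres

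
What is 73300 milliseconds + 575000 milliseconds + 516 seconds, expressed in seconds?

1164.3 seconds

In seconds:
  73300 milliseconds = 73300 × 10⁻³ seconds = 73.3
  575000 milliseconds = 575000 × 10⁻³ seconds = 575
  516 seconds → 516
Sum: 73.3 + 575 + 516 = 1164.3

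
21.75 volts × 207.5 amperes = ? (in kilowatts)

21.75 × 207.5 = 4513.125 W

4.513125 kilowatts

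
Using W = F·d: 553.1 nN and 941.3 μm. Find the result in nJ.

0.52063303 nJ

553.1 × 10⁻⁹ × 941.3 × 10⁻⁶ = 520633.03 × 10⁻¹⁵ J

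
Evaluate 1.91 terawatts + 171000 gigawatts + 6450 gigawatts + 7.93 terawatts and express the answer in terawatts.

187.29 terawatts

In terawatts:
  1.91 terawatts → 1.91
  171000 gigawatts = 171000 × 10^-3 terawatts = 171
  6450 gigawatts = 6450 × 10^-3 terawatts = 6.45
  7.93 terawatts → 7.93
Sum: 1.91 + 171 + 6.45 + 7.93 = 187.29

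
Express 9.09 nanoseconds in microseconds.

nano = 1e-9, micro = 1e-6; factor is 1e-3.
9.09 × 1e-3 = 0.00909

0.00909 microseconds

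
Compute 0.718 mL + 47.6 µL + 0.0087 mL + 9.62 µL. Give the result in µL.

783.92 µL

In µL:
  0.718 mL = 0.718e3 µL = 718
  47.6 µL → 47.6
  0.0087 mL = 0.0087e3 µL = 8.7
  9.62 µL → 9.62
Sum: 718 + 47.6 + 8.7 + 9.62 = 783.92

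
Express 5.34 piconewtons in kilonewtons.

0.00000000000000534 kilonewtons

pico = 10⁻¹², kilo = 10³; factor is 10⁻¹⁵.
5.34 × 10⁻¹⁵ = 0.00000000000000534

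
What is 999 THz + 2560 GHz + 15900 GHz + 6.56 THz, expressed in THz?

In THz:
  999 THz → 999
  2560 GHz = 2560e-3 THz = 2.56
  15900 GHz = 15900e-3 THz = 15.9
  6.56 THz → 6.56
Sum: 999 + 2.56 + 15.9 + 6.56 = 1024.02

1024.02 THz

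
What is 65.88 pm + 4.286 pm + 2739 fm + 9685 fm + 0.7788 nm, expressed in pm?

861.39 pm

In pm:
  65.88 pm → 65.88
  4.286 pm → 4.286
  2739 fm = 2739 × 10⁻³ pm = 2.739
  9685 fm = 9685 × 10⁻³ pm = 9.685
  0.7788 nm = 0.7788 × 10³ pm = 778.8
Sum: 65.88 + 4.286 + 2.739 + 9.685 + 778.8 = 861.39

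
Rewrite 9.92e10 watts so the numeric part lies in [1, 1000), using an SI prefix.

99.2 gigawatts

= 99.2e9 watts; 1e9 is giga.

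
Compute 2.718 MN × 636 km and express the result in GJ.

1728.648 GJ

2.718 × 10^6 × 636 × 10^3 = 1728.648 × 10^9 J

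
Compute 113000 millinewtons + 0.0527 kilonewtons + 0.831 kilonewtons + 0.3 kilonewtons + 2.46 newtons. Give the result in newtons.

1299.16 newtons

In newtons:
  113000 millinewtons = 113000e-3 newtons = 113
  0.0527 kilonewtons = 0.0527e3 newtons = 52.7
  0.831 kilonewtons = 0.831e3 newtons = 831
  0.3 kilonewtons = 0.3e3 newtons = 300
  2.46 newtons → 2.46
Sum: 113 + 52.7 + 831 + 300 + 2.46 = 1299.16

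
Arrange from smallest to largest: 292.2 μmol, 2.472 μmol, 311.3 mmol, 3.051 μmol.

2.472 μmol < 3.051 μmol < 292.2 μmol < 311.3 mmol

292.2 μmol = 0.0002922 mol
2.472 μmol = 0.000002472 mol
311.3 mmol = 0.3113 mol
3.051 μmol = 0.000003051 mol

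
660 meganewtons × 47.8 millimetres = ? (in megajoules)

31.548 megajoules

660 × 10⁶ × 47.8 × 10⁻³ = 31548 × 10³ J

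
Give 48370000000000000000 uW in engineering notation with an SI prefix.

48.37 TW

= 48.37e12 W; 1e12 is tera.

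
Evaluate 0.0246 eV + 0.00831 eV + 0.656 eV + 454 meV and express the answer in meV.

1142.91 meV

In meV:
  0.0246 eV = 0.0246 × 10^3 meV = 24.6
  0.00831 eV = 0.00831 × 10^3 meV = 8.31
  0.656 eV = 0.656 × 10^3 meV = 656
  454 meV → 454
Sum: 24.6 + 8.31 + 656 + 454 = 1142.91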